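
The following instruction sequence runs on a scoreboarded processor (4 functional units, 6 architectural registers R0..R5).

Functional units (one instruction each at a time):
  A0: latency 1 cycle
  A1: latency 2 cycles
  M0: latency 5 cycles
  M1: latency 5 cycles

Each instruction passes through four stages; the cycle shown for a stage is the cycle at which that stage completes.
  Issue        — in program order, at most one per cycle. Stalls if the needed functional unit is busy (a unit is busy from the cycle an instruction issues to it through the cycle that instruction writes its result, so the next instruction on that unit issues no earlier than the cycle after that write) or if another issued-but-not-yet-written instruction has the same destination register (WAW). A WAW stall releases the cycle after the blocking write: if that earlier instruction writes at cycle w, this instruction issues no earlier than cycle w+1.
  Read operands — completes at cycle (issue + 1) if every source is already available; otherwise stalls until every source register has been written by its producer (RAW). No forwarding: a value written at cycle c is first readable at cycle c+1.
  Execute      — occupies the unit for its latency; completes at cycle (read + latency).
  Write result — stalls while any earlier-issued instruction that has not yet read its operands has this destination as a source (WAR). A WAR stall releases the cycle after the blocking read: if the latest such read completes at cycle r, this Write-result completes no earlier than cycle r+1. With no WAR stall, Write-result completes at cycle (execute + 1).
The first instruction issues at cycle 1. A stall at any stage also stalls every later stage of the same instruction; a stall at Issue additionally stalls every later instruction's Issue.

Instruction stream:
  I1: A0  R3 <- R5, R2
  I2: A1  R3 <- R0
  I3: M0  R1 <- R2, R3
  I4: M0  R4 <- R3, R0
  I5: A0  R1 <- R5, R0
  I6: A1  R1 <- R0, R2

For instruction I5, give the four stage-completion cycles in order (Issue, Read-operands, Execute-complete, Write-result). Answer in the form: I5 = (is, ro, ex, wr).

[1] I1 dispatched to A0
[2] I1 operands ready
[3] I1 complete
[4] R3←I1
[5] I2 dispatched to A1
[6] I2 operands ready · I3 dispatched to M0
[8] I2 complete
[9] R3←I2
[10] I3 operands ready
[15] I3 complete
[16] R1←I3
[17] I4 dispatched to M0
[18] I4 operands ready · I5 dispatched to A0
[19] I5 operands ready
[20] I5 complete
[21] R1←I5
[22] I6 dispatched to A1
[23] I4 complete · I6 operands ready
[24] R4←I4
[25] I6 complete
[26] R1←I6

I5 = (18, 19, 20, 21)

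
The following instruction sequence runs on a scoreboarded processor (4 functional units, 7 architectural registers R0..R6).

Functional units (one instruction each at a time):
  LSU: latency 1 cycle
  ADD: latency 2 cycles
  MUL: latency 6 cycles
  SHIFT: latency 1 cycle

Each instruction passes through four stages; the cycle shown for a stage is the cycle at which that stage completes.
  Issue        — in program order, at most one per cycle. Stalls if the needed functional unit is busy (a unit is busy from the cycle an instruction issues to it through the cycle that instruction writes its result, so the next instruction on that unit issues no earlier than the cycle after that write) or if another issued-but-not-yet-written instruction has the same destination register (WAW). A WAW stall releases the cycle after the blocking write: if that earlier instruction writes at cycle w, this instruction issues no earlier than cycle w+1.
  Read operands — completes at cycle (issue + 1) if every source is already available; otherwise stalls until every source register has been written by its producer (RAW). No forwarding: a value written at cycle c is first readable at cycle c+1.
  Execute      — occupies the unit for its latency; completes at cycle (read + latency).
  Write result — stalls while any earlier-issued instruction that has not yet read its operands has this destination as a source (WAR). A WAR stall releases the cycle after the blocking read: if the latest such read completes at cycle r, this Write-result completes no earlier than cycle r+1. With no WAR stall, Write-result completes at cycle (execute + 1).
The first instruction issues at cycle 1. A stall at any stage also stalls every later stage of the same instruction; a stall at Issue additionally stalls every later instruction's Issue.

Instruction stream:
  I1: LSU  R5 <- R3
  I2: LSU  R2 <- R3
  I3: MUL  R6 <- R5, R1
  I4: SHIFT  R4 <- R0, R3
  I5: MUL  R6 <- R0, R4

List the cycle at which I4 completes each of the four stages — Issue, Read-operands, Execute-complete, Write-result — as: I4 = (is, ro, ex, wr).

I1: IS=1 RO=2 EX=3 WR=4
I2: IS=5 RO=6 EX=7 WR=8  [struct: LSU busy until I1 writes@4]
I3: IS=6 RO=7 EX=13 WR=14
I4: IS=7 RO=8 EX=9 WR=10
I5: IS=15 RO=16 EX=22 WR=23  [struct: MUL busy until I3 writes@14]

I4 = (7, 8, 9, 10)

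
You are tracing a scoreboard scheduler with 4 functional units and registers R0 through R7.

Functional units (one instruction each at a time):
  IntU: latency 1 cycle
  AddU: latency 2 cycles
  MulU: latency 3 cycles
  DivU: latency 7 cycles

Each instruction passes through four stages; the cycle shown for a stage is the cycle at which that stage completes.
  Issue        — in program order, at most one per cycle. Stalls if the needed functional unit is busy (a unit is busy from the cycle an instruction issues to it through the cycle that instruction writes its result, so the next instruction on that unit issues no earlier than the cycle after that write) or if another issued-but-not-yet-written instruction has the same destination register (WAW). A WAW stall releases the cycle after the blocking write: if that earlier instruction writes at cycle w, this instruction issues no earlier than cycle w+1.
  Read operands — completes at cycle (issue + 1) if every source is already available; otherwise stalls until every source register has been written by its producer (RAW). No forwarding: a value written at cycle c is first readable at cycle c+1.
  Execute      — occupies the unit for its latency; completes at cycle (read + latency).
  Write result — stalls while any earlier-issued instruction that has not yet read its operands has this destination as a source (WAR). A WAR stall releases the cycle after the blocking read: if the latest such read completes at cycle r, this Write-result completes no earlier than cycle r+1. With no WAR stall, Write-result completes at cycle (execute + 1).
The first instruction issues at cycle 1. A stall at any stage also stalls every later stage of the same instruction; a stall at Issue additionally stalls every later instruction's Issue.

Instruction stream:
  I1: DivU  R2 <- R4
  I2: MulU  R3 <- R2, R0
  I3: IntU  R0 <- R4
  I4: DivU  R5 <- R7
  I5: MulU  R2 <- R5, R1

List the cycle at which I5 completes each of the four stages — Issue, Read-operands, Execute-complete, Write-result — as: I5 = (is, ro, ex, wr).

I5 = (16, 21, 24, 25)

1) issue 1, read 2, done 9, write 10
2) issue 2, read 11, done 14, write 15  <RAW R2: wait I1 write@10>
3) issue 3, read 4, done 5, write 12  <WAR R0: wait I2 read@11>
4) issue 11, read 12, done 19, write 20  <struct: DivU busy until I1 writes@10>
5) issue 16, read 21, done 24, write 25  <struct: MulU busy until I2 writes@15 / RAW R5: wait I4 write@20>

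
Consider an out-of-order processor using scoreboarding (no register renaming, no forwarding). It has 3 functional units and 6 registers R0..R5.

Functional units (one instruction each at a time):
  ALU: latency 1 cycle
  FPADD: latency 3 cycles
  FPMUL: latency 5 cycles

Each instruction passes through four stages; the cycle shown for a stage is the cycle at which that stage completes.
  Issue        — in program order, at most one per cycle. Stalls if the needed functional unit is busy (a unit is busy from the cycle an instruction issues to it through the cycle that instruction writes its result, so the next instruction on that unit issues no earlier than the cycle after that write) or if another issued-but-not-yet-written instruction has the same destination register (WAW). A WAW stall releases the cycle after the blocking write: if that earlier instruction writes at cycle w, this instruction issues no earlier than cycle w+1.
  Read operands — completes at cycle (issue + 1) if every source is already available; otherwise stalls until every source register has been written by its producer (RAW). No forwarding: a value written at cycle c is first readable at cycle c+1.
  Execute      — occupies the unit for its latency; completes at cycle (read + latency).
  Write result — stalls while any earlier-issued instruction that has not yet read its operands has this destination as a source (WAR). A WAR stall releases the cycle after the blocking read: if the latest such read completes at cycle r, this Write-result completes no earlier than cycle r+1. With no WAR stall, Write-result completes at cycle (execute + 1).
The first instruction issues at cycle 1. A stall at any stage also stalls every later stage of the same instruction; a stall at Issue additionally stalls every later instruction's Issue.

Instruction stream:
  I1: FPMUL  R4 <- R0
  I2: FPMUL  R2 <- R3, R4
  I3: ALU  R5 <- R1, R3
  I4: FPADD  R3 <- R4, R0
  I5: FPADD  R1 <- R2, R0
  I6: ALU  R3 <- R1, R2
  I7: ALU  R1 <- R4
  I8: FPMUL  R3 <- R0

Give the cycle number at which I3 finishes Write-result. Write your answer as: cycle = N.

cycle = 13

t=1  I1→FPMUL
t=2  I1 RO
t=7  I1 EX
t=8  I1 WR R4
t=9  I2→FPMUL
t=10  I2 RO · I3→ALU
t=11  I3 RO · I4→FPADD
t=12  I3 EX · I4 RO
t=13  I3 WR R5
t=15  I2 EX · I4 EX
t=16  I2 WR R2 · I4 WR R3
t=17  I5→FPADD
t=18  I5 RO · I6→ALU
t=21  I5 EX
t=22  I5 WR R1
t=23  I6 RO
t=24  I6 EX
t=25  I6 WR R3
t=26  I7→ALU
t=27  I7 RO · I8→FPMUL
t=28  I7 EX · I8 RO
t=29  I7 WR R1
t=33  I8 EX
t=34  I8 WR R3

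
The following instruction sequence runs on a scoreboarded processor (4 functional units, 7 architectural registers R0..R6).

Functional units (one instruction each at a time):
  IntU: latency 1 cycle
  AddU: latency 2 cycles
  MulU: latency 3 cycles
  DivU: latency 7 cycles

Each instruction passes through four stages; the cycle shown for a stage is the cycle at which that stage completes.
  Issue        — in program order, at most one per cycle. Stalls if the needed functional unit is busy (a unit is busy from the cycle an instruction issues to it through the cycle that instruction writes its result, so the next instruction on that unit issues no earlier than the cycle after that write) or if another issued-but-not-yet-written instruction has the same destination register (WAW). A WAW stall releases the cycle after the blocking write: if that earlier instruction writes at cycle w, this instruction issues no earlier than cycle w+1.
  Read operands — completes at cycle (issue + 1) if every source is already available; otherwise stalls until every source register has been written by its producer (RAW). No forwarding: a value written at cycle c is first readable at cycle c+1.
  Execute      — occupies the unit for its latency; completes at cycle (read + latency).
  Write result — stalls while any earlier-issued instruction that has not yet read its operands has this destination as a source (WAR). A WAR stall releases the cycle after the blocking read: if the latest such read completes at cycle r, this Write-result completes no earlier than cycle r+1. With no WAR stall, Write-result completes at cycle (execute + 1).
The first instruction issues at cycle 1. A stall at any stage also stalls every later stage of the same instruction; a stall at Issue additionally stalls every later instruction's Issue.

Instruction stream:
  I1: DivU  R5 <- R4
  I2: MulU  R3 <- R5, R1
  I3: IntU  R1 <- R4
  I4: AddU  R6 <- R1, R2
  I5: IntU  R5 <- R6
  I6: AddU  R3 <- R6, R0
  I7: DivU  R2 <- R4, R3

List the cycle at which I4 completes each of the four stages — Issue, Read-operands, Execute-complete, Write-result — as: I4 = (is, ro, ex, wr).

t=1  I1→DivU
t=2  I1 RO; I2→MulU
t=3  I3→IntU
t=4  I3 RO; I4→AddU
t=5  I3 EX
t=9  I1 EX
t=10  I1 WR R5
t=11  I2 RO
t=12  I3 WR R1
t=13  I4 RO; I5→IntU
t=14  I2 EX
t=15  I2 WR R3; I4 EX
t=16  I4 WR R6
t=17  I5 RO; I6→AddU
t=18  I5 EX; I6 RO; I7→DivU
t=19  I5 WR R5
t=20  I6 EX
t=21  I6 WR R3
t=22  I7 RO
t=29  I7 EX
t=30  I7 WR R2

I4 = (4, 13, 15, 16)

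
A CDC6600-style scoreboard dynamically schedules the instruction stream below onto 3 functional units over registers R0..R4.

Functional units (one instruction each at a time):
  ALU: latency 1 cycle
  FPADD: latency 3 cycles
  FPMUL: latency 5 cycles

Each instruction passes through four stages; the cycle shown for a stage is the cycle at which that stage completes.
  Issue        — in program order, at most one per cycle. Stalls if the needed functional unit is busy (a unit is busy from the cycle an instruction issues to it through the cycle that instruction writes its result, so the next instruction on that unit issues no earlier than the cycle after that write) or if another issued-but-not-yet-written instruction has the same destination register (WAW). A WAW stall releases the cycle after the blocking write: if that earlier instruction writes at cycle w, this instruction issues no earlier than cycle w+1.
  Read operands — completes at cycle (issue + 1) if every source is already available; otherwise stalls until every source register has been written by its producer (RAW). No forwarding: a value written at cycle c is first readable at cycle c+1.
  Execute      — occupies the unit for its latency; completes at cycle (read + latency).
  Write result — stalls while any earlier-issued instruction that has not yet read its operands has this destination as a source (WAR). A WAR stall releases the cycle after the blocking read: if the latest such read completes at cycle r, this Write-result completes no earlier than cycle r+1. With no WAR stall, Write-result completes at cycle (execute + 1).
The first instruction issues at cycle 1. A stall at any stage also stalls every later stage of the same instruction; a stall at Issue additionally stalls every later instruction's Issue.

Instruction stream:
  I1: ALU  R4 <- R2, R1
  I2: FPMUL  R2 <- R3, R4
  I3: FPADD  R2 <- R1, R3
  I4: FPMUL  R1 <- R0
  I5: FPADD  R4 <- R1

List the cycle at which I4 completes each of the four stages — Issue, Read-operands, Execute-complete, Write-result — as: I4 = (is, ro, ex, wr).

cycle 1: issue I1 (ALU)
cycle 2: I1 read-ops, issue I2 (FPMUL)
cycle 3: I1 finished on ALU
cycle 4: I1→R4
cycle 5: I2 read-ops
cycle 10: I2 finished on FPMUL
cycle 11: I2→R2
cycle 12: issue I3 (FPADD)
cycle 13: I3 read-ops, issue I4 (FPMUL)
cycle 14: I4 read-ops
cycle 16: I3 finished on FPADD
cycle 17: I3→R2
cycle 18: issue I5 (FPADD)
cycle 19: I4 finished on FPMUL
cycle 20: I4→R1
cycle 21: I5 read-ops
cycle 24: I5 finished on FPADD
cycle 25: I5→R4

I4 = (13, 14, 19, 20)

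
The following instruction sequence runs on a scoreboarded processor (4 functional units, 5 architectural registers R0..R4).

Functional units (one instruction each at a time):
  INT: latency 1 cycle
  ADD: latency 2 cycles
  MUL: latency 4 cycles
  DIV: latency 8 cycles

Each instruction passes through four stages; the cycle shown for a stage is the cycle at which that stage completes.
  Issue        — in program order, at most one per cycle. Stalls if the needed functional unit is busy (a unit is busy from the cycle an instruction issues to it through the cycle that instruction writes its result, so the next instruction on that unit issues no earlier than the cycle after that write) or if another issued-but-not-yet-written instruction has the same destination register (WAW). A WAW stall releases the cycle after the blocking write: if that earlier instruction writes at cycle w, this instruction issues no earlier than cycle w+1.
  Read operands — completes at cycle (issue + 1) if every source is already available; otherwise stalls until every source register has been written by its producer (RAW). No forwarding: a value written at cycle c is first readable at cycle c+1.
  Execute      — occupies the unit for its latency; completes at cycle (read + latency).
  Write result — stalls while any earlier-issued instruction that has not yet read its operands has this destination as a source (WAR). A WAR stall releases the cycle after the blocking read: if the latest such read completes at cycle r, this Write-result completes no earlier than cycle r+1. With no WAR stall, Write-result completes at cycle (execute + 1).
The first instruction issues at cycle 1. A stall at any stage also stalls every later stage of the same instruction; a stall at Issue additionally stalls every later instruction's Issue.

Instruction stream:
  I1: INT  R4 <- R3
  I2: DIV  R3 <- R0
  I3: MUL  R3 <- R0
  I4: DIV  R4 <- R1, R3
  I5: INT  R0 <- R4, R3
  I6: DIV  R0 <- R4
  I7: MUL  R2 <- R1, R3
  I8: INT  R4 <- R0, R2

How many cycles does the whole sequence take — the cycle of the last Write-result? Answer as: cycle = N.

cycle = 46

cycle 1: issue I1 (INT)
cycle 2: I1 read-ops; issue I2 (DIV)
cycle 3: I1 finished on INT; I2 read-ops
cycle 4: I1→R4
cycle 11: I2 finished on DIV
cycle 12: I2→R3
cycle 13: issue I3 (MUL)
cycle 14: I3 read-ops; issue I4 (DIV)
cycle 15: issue I5 (INT)
cycle 18: I3 finished on MUL
cycle 19: I3→R3
cycle 20: I4 read-ops
cycle 28: I4 finished on DIV
cycle 29: I4→R4
cycle 30: I5 read-ops
cycle 31: I5 finished on INT
cycle 32: I5→R0
cycle 33: issue I6 (DIV)
cycle 34: I6 read-ops; issue I7 (MUL)
cycle 35: I7 read-ops; issue I8 (INT)
cycle 39: I7 finished on MUL
cycle 40: I7→R2
cycle 42: I6 finished on DIV
cycle 43: I6→R0
cycle 44: I8 read-ops
cycle 45: I8 finished on INT
cycle 46: I8→R4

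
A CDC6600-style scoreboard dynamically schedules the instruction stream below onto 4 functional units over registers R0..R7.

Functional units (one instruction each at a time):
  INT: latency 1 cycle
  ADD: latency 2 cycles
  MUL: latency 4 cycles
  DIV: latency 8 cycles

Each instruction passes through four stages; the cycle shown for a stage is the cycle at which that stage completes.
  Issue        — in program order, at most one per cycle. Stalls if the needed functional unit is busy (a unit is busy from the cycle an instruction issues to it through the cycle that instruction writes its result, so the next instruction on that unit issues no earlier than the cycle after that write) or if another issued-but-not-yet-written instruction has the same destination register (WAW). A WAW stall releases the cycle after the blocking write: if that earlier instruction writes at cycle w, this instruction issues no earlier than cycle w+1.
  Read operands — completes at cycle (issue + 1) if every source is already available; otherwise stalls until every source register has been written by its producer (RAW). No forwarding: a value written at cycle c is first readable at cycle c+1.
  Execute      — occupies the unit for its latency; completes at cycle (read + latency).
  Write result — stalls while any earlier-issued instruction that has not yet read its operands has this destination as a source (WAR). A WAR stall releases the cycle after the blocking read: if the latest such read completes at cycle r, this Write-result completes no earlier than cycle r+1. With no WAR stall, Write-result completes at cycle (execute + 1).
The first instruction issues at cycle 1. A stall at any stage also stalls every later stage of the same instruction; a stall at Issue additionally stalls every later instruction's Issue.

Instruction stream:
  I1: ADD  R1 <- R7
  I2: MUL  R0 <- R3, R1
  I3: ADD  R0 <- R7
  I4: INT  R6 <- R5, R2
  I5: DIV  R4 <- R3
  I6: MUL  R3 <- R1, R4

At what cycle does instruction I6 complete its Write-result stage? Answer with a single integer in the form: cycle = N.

cycle = 30

1) issue 1, read 2, done 4, write 5
2) issue 2, read 6, done 10, write 11  <RAW R1: wait I1 write@5>
3) issue 12, read 13, done 15, write 16  <WAW R0: wait I2 write@11>
4) issue 13, read 14, done 15, write 16
5) issue 14, read 15, done 23, write 24
6) issue 15, read 25, done 29, write 30  <RAW R4: wait I5 write@24>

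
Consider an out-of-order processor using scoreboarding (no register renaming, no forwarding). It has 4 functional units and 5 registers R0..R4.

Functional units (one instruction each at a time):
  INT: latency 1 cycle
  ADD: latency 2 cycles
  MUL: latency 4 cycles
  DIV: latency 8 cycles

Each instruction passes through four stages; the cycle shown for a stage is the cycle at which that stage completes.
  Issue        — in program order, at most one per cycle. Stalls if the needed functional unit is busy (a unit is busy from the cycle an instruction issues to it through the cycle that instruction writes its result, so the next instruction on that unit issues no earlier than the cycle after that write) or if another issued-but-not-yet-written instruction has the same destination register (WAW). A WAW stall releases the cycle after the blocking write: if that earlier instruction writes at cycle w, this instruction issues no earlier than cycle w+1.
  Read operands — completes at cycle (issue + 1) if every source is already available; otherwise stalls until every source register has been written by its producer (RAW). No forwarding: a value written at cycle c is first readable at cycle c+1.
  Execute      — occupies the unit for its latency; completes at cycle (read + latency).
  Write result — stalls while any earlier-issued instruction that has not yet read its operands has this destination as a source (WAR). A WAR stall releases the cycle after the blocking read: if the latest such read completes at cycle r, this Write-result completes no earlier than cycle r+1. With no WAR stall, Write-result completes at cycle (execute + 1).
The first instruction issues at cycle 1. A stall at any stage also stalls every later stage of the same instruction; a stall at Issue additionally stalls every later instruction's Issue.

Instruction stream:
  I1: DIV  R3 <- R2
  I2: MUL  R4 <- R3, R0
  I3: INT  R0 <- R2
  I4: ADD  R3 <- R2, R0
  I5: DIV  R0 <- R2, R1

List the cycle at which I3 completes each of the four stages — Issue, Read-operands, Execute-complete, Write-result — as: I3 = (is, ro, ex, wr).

  I1 | 1 | 2 | 10 | 11
  I2 | 2 | 12 | 16 | 17   RAW R3: wait I1 write@11
  I3 | 3 | 4 | 5 | 13   WAR R0: wait I2 read@12
  I4 | 12 | 14 | 16 | 17   WAW R3: wait I1 write@11 · RAW R0: wait I3 write@13
  I5 | 14 | 15 | 23 | 24   WAW R0: wait I3 write@13

I3 = (3, 4, 5, 13)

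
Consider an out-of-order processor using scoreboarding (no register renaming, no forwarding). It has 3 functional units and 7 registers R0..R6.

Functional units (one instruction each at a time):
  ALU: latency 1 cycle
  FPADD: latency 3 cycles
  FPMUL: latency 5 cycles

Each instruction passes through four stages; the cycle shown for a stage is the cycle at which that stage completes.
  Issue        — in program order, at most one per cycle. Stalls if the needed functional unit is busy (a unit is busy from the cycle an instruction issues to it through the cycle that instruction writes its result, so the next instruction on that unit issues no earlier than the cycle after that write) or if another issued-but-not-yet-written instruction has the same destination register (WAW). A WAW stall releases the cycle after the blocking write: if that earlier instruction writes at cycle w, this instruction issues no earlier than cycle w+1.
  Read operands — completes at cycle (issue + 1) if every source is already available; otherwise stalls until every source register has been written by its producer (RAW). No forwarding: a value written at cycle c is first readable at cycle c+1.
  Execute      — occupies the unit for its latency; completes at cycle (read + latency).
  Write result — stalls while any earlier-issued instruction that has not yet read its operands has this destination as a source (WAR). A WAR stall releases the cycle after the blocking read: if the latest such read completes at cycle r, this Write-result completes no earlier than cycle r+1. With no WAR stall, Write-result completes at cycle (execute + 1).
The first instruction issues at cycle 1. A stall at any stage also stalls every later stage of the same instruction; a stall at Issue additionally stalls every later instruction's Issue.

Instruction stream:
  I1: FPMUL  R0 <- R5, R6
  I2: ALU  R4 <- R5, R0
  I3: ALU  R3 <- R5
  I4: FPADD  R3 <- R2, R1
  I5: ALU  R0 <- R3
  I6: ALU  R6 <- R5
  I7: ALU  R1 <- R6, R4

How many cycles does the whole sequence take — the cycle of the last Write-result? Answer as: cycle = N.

cycle 1: I1→FPMUL
cycle 2: I1 RO, I2→ALU
cycle 7: I1 EX
cycle 8: I1 WR R0
cycle 9: I2 RO
cycle 10: I2 EX
cycle 11: I2 WR R4
cycle 12: I3→ALU
cycle 13: I3 RO
cycle 14: I3 EX
cycle 15: I3 WR R3
cycle 16: I4→FPADD
cycle 17: I4 RO, I5→ALU
cycle 20: I4 EX
cycle 21: I4 WR R3
cycle 22: I5 RO
cycle 23: I5 EX
cycle 24: I5 WR R0
cycle 25: I6→ALU
cycle 26: I6 RO
cycle 27: I6 EX
cycle 28: I6 WR R6
cycle 29: I7→ALU
cycle 30: I7 RO
cycle 31: I7 EX
cycle 32: I7 WR R1

cycle = 32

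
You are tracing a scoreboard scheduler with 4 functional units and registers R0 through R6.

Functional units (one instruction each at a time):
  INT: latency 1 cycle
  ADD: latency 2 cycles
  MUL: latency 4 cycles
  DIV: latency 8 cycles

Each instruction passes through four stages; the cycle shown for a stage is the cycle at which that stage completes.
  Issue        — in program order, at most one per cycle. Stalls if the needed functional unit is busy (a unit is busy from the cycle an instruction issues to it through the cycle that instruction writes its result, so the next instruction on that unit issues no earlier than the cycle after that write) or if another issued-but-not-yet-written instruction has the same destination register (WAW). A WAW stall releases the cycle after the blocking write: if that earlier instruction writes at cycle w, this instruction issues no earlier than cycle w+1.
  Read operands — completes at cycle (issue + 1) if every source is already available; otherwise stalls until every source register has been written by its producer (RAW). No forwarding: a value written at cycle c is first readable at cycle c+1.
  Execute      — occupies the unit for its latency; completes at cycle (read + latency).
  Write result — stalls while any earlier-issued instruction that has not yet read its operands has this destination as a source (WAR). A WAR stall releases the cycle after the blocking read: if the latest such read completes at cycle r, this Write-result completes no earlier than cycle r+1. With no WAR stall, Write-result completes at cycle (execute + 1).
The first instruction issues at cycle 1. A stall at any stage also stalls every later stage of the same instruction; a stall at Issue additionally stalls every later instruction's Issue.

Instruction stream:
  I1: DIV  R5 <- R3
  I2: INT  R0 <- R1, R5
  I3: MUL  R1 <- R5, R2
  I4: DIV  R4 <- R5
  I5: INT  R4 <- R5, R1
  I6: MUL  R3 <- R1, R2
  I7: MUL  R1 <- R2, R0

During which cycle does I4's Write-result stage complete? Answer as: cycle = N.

cycle = 22

cycle 1: I1→DIV
cycle 2: I1 RO · I2→INT
cycle 3: I3→MUL
cycle 10: I1 EX
cycle 11: I1 WR R5
cycle 12: I2 RO · I3 RO · I4→DIV
cycle 13: I2 EX · I4 RO
cycle 14: I2 WR R0
cycle 16: I3 EX
cycle 17: I3 WR R1
cycle 21: I4 EX
cycle 22: I4 WR R4
cycle 23: I5→INT
cycle 24: I5 RO · I6→MUL
cycle 25: I5 EX · I6 RO
cycle 26: I5 WR R4
cycle 29: I6 EX
cycle 30: I6 WR R3
cycle 31: I7→MUL
cycle 32: I7 RO
cycle 36: I7 EX
cycle 37: I7 WR R1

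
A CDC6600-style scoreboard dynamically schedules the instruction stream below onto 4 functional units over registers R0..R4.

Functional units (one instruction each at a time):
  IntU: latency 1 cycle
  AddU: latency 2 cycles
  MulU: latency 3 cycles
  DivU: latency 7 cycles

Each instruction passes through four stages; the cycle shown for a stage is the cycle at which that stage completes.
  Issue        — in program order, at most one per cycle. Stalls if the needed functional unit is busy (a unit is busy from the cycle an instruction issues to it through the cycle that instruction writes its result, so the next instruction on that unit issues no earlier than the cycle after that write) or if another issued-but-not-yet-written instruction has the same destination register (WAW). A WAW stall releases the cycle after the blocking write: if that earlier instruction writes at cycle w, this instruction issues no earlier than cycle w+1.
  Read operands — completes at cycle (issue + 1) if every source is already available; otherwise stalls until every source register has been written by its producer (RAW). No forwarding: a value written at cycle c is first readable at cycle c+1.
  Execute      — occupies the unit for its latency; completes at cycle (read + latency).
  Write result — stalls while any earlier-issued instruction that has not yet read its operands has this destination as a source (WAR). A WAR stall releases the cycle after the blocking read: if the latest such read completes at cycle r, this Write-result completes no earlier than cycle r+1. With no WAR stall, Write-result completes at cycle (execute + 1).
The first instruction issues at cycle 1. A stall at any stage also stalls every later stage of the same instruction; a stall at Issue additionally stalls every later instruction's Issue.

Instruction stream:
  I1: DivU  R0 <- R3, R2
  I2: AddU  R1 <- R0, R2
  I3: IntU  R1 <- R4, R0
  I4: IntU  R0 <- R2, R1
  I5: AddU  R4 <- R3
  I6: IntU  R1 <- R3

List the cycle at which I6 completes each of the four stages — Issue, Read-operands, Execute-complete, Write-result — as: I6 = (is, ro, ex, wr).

I1 -> (1, 2, 9, 10)
I2 -> (2, 11, 13, 14)  // RAW R0: wait I1 write@10
I3 -> (15, 16, 17, 18)  // WAW R1: wait I2 write@14
I4 -> (19, 20, 21, 22)  // struct: IntU busy until I3 writes@18
I5 -> (20, 21, 23, 24)
I6 -> (23, 24, 25, 26)  // struct: IntU busy until I4 writes@22

I6 = (23, 24, 25, 26)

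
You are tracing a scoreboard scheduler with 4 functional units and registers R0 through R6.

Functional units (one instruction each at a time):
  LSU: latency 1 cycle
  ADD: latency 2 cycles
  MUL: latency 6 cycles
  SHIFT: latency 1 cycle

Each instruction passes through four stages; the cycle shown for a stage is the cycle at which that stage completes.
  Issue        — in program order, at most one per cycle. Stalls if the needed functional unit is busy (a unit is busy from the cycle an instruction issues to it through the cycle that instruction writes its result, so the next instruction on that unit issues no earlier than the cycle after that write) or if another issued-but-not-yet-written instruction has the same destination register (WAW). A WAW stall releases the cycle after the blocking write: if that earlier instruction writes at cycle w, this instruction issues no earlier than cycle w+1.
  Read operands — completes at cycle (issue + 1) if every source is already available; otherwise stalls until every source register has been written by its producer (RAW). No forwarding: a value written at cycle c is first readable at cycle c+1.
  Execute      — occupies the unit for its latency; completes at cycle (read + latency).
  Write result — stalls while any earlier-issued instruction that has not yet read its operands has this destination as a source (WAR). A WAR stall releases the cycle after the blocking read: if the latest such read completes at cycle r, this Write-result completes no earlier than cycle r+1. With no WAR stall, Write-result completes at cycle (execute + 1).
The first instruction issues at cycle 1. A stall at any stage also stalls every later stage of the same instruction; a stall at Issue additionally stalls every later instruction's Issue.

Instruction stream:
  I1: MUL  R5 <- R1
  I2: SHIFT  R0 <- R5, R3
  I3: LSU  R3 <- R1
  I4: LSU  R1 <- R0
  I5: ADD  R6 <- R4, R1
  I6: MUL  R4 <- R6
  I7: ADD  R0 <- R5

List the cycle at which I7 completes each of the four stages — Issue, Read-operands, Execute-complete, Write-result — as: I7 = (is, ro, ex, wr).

t=1  I1 issues→MUL
t=2  I1 reads · I2 issues→SHIFT
t=3  I3 issues→LSU
t=4  I3 reads
t=5  I3 exec-done
t=8  I1 exec-done
t=9  I1 writes R5
t=10  I2 reads
t=11  I2 exec-done · I3 writes R3
t=12  I2 writes R0 · I4 issues→LSU
t=13  I4 reads · I5 issues→ADD
t=14  I4 exec-done · I6 issues→MUL
t=15  I4 writes R1
t=16  I5 reads
t=18  I5 exec-done
t=19  I5 writes R6
t=20  I6 reads · I7 issues→ADD
t=21  I7 reads
t=23  I7 exec-done
t=24  I7 writes R0
t=26  I6 exec-done
t=27  I6 writes R4

I7 = (20, 21, 23, 24)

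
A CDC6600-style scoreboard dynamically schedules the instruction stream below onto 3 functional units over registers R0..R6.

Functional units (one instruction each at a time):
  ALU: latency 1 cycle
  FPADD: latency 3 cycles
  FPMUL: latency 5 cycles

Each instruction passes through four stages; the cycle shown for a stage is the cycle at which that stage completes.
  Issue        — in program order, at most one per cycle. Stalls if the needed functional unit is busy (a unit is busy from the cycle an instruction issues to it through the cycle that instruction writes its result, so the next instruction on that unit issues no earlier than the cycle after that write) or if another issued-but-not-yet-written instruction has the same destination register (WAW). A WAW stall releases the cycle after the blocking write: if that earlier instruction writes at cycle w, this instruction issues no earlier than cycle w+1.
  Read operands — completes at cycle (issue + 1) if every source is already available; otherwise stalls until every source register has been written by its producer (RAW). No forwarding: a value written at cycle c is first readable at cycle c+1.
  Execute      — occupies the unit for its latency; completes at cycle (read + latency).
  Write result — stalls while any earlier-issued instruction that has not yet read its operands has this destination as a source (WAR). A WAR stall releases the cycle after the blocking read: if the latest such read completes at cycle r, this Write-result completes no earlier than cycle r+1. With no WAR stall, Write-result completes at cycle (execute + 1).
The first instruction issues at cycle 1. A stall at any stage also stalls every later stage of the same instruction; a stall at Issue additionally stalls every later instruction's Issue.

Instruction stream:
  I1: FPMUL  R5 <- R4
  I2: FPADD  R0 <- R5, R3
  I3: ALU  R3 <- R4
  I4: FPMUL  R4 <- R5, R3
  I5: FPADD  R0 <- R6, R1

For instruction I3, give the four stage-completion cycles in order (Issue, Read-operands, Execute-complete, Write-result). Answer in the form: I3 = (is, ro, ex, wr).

I3 = (3, 4, 5, 10)

  I1 | 1 | 2 | 7 | 8
  I2 | 2 | 9 | 12 | 13   RAW R5: wait I1 write@8
  I3 | 3 | 4 | 5 | 10   WAR R3: wait I2 read@9
  I4 | 9 | 11 | 16 | 17   struct: FPMUL busy until I1 writes@8 · RAW R3: wait I3 write@10
  I5 | 14 | 15 | 18 | 19   struct: FPADD busy until I2 writes@13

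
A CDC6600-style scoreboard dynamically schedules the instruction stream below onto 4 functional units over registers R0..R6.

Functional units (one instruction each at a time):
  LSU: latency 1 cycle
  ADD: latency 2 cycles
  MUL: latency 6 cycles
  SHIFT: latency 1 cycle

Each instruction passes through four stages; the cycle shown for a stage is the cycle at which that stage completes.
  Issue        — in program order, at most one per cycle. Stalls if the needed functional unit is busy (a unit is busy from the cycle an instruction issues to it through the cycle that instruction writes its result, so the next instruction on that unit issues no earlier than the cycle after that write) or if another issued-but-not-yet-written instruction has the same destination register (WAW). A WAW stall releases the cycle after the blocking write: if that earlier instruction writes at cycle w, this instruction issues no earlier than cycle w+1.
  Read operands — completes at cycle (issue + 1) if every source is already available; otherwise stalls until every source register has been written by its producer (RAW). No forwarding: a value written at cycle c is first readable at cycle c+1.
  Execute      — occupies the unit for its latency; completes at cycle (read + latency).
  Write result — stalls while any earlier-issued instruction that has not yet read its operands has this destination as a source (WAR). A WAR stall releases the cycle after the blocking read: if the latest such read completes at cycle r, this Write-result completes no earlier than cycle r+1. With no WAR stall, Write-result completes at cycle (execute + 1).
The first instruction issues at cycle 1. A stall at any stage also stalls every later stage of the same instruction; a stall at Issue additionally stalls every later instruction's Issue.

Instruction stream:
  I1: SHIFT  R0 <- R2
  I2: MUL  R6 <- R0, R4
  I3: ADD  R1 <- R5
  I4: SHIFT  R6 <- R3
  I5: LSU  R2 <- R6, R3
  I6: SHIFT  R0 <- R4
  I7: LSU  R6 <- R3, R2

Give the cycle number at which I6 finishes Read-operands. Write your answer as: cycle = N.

cycle = 18

[1] I1→SHIFT
[2] I1 RO, I2→MUL
[3] I1 EX, I3→ADD
[4] I1 WR R0, I3 RO
[5] I2 RO
[6] I3 EX
[7] I3 WR R1
[11] I2 EX
[12] I2 WR R6
[13] I4→SHIFT
[14] I4 RO, I5→LSU
[15] I4 EX
[16] I4 WR R6
[17] I5 RO, I6→SHIFT
[18] I5 EX, I6 RO
[19] I5 WR R2, I6 EX
[20] I6 WR R0, I7→LSU
[21] I7 RO
[22] I7 EX
[23] I7 WR R6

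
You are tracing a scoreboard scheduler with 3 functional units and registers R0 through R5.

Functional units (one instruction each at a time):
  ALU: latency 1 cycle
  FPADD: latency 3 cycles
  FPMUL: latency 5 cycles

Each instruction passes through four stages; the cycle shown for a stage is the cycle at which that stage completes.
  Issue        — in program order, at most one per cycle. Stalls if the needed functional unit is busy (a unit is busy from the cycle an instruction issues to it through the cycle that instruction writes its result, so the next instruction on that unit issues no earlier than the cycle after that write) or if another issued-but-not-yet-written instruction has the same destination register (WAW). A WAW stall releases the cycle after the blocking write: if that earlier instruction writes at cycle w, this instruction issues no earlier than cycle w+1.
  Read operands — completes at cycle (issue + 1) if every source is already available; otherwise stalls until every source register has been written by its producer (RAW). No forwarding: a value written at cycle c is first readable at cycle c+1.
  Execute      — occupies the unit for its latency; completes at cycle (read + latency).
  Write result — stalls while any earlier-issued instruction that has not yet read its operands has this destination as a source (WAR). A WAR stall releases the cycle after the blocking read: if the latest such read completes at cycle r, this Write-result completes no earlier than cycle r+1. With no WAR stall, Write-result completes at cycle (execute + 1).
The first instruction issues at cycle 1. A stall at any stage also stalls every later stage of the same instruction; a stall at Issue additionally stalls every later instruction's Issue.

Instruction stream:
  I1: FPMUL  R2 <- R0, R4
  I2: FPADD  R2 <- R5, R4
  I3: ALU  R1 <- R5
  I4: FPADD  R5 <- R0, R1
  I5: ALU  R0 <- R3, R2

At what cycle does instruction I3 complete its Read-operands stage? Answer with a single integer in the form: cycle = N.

cycle = 11

I1: IS=1 RO=2 EX=7 WR=8
I2: IS=9 RO=10 EX=13 WR=14  [WAW R2: wait I1 write@8]
I3: IS=10 RO=11 EX=12 WR=13
I4: IS=15 RO=16 EX=19 WR=20  [struct: FPADD busy until I2 writes@14]
I5: IS=16 RO=17 EX=18 WR=19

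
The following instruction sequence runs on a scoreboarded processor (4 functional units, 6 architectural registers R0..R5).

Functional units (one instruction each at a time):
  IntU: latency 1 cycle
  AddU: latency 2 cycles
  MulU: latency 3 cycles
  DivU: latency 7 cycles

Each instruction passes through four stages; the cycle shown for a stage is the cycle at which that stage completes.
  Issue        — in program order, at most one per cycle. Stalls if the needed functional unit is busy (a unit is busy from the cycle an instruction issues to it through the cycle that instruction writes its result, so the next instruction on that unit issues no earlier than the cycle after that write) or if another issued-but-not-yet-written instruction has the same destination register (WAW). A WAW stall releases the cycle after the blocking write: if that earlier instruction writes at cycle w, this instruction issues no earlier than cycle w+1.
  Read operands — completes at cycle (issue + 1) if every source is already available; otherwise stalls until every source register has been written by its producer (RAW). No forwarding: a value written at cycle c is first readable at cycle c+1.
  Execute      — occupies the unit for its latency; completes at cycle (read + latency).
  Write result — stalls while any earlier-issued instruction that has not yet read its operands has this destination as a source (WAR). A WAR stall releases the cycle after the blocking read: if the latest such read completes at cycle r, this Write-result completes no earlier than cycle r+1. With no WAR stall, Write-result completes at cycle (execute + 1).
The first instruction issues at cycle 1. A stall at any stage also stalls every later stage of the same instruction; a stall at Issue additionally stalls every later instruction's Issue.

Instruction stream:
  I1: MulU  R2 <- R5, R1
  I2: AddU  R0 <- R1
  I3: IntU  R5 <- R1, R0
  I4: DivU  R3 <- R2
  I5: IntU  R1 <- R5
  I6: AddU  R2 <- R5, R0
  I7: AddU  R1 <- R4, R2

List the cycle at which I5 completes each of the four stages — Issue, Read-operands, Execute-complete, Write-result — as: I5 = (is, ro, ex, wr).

I1  is:1  ro:2  ex:5  wr:6
I2  is:2  ro:3  ex:5  wr:6
I3  is:3  ro:7  ex:8  wr:9  — RAW R0: wait I2 write@6
I4  is:4  ro:7  ex:14  wr:15  — RAW R2: wait I1 write@6
I5  is:10  ro:11  ex:12  wr:13  — struct: IntU busy until I3 writes@9
I6  is:11  ro:12  ex:14  wr:15
I7  is:16  ro:17  ex:19  wr:20  — struct: AddU busy until I6 writes@15

I5 = (10, 11, 12, 13)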